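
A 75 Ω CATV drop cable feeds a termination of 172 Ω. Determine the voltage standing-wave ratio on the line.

VSWR ≈ 2.29

Γ = (172 − 75)/(172 + 75) = 0.393
VSWR = (1 + 0.393)/(1 − 0.393)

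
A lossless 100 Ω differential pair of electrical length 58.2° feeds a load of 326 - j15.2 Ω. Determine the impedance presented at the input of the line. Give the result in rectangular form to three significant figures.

Z_in ≈ 40.2 − j52.5 Ω

tan(βl) = tan(58.2°) = 1.61
Z_in = Z_0·(Z_L + jZ_0·tanβl)/(Z_0 + jZ_L·tanβl)
     = 100·(326 + j146)/(125 + j526)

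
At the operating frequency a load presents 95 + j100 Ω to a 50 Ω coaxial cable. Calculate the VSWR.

VSWR ≈ 4.3

Γ = (Z_L − Z_0)/(Z_L + Z_0) = (45 + j100)/(145 + j100)
|Γ| = 110/176 = 0.623
VSWR = (1 + |Γ|)/(1 − |Γ|) = 1.62/0.377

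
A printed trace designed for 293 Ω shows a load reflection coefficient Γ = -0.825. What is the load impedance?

Z_L = Z_0·(1 + Γ)/(1 − Γ) = 293·(0.175)/(1.82)

Z_L ≈ 28.1 Ω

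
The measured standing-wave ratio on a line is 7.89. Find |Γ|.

|Γ| ≈ 0.775

|Γ| = (S − 1)/(S + 1) = (7.89 − 1)/(7.89 + 1) = 6.89/8.89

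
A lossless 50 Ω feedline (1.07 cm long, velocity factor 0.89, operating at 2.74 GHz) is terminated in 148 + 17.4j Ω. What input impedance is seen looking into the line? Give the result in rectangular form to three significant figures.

Z_in ≈ 38.4 − j49.4 Ω

λ = v/f = 0.89·c / 2.74 GHz = 0.0974 m
βl = 2π·l/λ = 2π × 0.11 = 39.5°
tan(βl) = tan(39.5°) = 0.825
Z_in = Z_0·(Z_L + jZ_0·tanβl)/(Z_0 + jZ_L·tanβl)
     = 50·(148 + j58.7)/(35.6 + j122)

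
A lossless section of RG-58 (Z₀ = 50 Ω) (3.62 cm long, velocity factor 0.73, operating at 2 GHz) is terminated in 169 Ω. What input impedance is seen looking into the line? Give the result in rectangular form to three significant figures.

λ = v/f = 0.73·c / 2 GHz = 0.11 m
βl = 2π·l/λ = 2π × 0.331 = 119°
tan(βl) = tan(119°) = -1.8
Z_in = Z_0·(Z_L + jZ_0·tanβl)/(Z_0 + jZ_L·tanβl)
     = 50·(169 − j90.2)/(50 − j305)

Z_in ≈ 18.8 + j24.6 Ω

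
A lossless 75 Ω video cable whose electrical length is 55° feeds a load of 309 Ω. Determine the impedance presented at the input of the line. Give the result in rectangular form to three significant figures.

Z_in ≈ 26.4 − j48 Ω

tan(βl) = tan(55°) = 1.43
Z_in = Z_0·(Z_L + jZ_0·tanβl)/(Z_0 + jZ_L·tanβl)
     = 75·(309 + j107)/(75 + j441)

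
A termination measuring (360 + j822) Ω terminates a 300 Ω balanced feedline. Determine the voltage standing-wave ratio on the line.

VSWR ≈ 8.17

Γ = (Z_L − Z_0)/(Z_L + Z_0) = (60 + j822)/(660 + j822)
|Γ| = 824/1050 = 0.782
VSWR = (1 + |Γ|)/(1 − |Γ|) = 1.78/0.218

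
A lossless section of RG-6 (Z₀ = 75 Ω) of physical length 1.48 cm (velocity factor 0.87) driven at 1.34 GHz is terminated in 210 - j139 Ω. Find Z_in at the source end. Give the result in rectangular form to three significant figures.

Z_in ≈ 44.9 − j84.3 Ω

λ = v/f = 0.87·c / 1.34 GHz = 0.195 m
βl = 2π·l/λ = 2π × 0.076 = 27.4°
tan(βl) = tan(27.4°) = 0.517
Z_in = Z_0·(Z_L + jZ_0·tanβl)/(Z_0 + jZ_L·tanβl)
     = 75·(210 − j100)/(147 + j109)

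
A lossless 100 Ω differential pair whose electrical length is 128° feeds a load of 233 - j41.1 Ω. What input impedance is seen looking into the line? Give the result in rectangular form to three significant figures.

Z_in ≈ 67.4 + j67.4 Ω

tan(βl) = tan(128°) = -1.28
Z_in = Z_0·(Z_L + jZ_0·tanβl)/(Z_0 + jZ_L·tanβl)
     = 100·(233 − j169)/(47.4 − j298)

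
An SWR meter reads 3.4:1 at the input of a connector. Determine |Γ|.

|Γ| ≈ 0.545

|Γ| = (S − 1)/(S + 1) = (3.4 − 1)/(3.4 + 1) = 2.4/4.4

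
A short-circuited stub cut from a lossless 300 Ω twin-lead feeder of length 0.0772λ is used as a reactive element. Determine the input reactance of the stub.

βl = 2π × 0.0772 = 27.8°
tan(βl) = 0.527
For a short-circuited stub, Z_in = jZ_0·tan(βl)

X_in ≈ 158 Ω (inductive)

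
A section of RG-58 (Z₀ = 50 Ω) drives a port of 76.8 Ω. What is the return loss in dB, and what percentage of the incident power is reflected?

Γ = (76.8 − 50)/(76.8 + 50) = 0.211
RL = −20·log₁₀(0.211) = 13.5 dB
P_refl/P_inc = |Γ|² = 0.0447

RL ≈ 13.5 dB; 4.47% of incident power reflected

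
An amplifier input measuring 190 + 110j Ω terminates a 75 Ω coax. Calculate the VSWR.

VSWR ≈ 3.49

Γ = (Z_L − Z_0)/(Z_L + Z_0) = (115 + j110)/(265 + j110)
|Γ| = 159/287 = 0.555
VSWR = (1 + |Γ|)/(1 − |Γ|) = 1.55/0.445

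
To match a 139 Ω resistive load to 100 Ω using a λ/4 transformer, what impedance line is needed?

Z_qwt ≈ 118 Ω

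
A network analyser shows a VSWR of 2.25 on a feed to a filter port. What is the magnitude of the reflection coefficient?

|Γ| = (S − 1)/(S + 1) = (2.25 − 1)/(2.25 + 1) = 1.25/3.25

|Γ| ≈ 0.385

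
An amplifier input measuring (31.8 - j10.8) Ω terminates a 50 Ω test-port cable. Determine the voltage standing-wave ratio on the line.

Γ = (Z_L − Z_0)/(Z_L + Z_0) = (-18.2 − j10.8)/(81.8 − j10.8)
|Γ| = 21.2/82.5 = 0.256
VSWR = (1 + |Γ|)/(1 − |Γ|) = 1.26/0.744

VSWR ≈ 1.69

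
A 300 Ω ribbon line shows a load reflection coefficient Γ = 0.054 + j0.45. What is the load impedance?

Z_L ≈ 217 + j246 Ω

Z_L = Z_0·(1 + Γ)/(1 − Γ) = 300·(1.05 + j0.45)/(0.946 − j0.45)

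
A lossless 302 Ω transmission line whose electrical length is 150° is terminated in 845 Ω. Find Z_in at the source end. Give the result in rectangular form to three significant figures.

tan(βl) = tan(150°) = -0.577
Z_in = Z_0·(Z_L + jZ_0·tanβl)/(Z_0 + jZ_L·tanβl)
     = 302·(845 − j174)/(302 − j488)

Z_in ≈ 312 + j330 Ω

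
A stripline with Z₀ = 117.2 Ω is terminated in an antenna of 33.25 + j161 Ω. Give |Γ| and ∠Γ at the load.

Γ = (Z_L − Z_0)/(Z_L + Z_0) = (-83.95 + j161)/(150.4 + j161)
|Γ| = 182/220 = 0.824

Γ ≈ 0.824 ∠ 70.6°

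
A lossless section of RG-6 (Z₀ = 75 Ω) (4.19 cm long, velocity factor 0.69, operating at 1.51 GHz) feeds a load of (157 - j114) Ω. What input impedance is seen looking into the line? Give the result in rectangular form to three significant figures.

λ = v/f = 0.69·c / 1.51 GHz = 0.137 m
βl = 2π·l/λ = 2π × 0.306 = 110°
tan(βl) = tan(110°) = -2.74
Z_in = Z_0·(Z_L + jZ_0·tanβl)/(Z_0 + jZ_L·tanβl)
     = 75·(157 − j320)/(-238 − j431)

Z_in ≈ 31.1 + j44.5 Ω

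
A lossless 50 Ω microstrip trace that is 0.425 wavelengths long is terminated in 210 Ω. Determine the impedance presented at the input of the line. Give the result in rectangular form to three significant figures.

Z_in ≈ 47.4 + j76 Ω

βl = 2π × 0.425 = 153°
tan(βl) = tan(153°) = -0.51
Z_in = Z_0·(Z_L + jZ_0·tanβl)/(Z_0 + jZ_L·tanβl)
     = 50·(210 − j25.5)/(50 − j107)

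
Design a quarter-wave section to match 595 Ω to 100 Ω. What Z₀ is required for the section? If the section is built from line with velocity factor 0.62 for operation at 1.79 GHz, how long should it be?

Z_qwt = √(Z_0·R_L) = √(100 × 595) = √59500
λ = 0.62·c/f = 0.104 m, so l = λ/4 = 0.026 m

Z_qwt ≈ 244 Ω; length ≈ 2.6 cm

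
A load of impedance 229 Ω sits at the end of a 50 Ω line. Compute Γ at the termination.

Γ = (Z_L − Z_0)/(Z_L + Z_0) = (229 − 50)/(229 + 50) = 179/279

Γ = 0.642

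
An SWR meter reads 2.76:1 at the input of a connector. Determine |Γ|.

|Γ| ≈ 0.468

|Γ| = (S − 1)/(S + 1) = (2.76 − 1)/(2.76 + 1) = 1.76/3.76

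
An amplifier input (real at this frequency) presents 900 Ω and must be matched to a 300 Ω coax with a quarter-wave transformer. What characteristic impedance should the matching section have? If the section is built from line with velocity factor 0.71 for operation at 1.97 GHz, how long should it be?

Z_qwt ≈ 520 Ω; length ≈ 2.7 cm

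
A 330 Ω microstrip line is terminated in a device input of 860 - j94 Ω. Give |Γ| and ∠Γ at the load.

Γ = (Z_L − Z_0)/(Z_L + Z_0) = (530 − j94)/(1190 − j94)
|Γ| = 538/1190 = 0.451

Γ ≈ 0.451 ∠ -5.54°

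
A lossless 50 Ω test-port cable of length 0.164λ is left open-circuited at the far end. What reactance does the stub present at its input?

X_in ≈ -30 Ω (capacitive)

βl = 2π × 0.164 = 59°
tan(βl) = 1.67
For an open-circuited stub, Z_in = −jZ_0·cot(βl) = −jZ_0/tan(βl)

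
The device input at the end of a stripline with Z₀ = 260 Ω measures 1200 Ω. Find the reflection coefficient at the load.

Γ = 0.644

Γ = (Z_L − Z_0)/(Z_L + Z_0) = (1200 − 260)/(1200 + 260) = 940/1460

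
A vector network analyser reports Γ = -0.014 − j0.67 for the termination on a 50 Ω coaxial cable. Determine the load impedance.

Z_L = Z_0·(1 + Γ)/(1 − Γ) = 50·(0.986 − j0.67)/(1.01 + j0.67)

Z_L ≈ 18.6 − j45.4 Ω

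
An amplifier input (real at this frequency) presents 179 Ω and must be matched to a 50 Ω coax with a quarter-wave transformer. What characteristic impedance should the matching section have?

Z_qwt ≈ 94.6 Ω

Z_qwt = √(Z_0·R_L) = √(50 × 179) = √8950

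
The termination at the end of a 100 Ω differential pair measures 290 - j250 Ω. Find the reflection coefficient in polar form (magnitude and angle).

Γ ≈ 0.678 ∠ -20.1°

Γ = (Z_L − Z_0)/(Z_L + Z_0) = (190 − j250)/(390 − j250)
|Γ| = 314/463 = 0.678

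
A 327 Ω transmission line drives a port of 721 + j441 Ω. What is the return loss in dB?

RL ≈ 5.68 dB

Γ = (394 + j441)/(1048 + j441), |Γ| = 0.52
RL = −20·log₁₀|Γ| = −20·log₁₀(0.52)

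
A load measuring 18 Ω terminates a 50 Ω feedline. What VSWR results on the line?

VSWR ≈ 2.78

Γ = (18 − 50)/(18 + 50) = -0.471
VSWR = (1 + 0.471)/(1 − 0.471)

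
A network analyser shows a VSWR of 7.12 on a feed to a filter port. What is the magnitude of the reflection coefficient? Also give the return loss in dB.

|Γ| = (S − 1)/(S + 1) = (7.12 − 1)/(7.12 + 1) = 6.12/8.12
RL = −20·log₁₀|Γ| = −20·log₁₀(0.754)

|Γ| ≈ 0.754; return loss ≈ 2.46 dB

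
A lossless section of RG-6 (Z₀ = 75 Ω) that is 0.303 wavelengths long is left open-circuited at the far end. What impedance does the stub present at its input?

Z_in ≈ +j25.9 Ω

βl = 2π × 0.303 = 109°
tan(βl) = -2.89
For an open-circuited stub, Z_in = −jZ_0·cot(βl) = −jZ_0/tan(βl)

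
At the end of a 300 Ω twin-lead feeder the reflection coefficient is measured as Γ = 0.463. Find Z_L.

Z_L = Z_0·(1 + Γ)/(1 − Γ) = 300·(1.46)/(0.537)

Z_L ≈ 817 Ω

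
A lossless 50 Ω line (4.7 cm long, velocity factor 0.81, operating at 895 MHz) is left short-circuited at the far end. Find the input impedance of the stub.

Z_in ≈ +j95.3 Ω

λ = v/f = 0.81·c / 895 MHz = 0.272 m
βl = 2π·l/λ = 2π × 0.173 = 62.3°
tan(βl) = 1.91
For a short-circuited stub, Z_in = jZ_0·tan(βl)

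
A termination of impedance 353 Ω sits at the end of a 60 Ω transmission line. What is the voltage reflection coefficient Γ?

Γ = (Z_L − Z_0)/(Z_L + Z_0) = (353 − 60)/(353 + 60) = 293/413

Γ = 0.709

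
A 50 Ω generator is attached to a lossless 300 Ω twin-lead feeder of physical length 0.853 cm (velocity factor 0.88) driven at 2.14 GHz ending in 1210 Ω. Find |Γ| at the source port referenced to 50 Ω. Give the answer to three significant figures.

λ = v/f = 0.88·c / 2.14 GHz = 0.123 m
βl = 2π·l/λ = 2π × 0.0691 = 24.9°
tan(βl) = 0.464
Z_in = Z_0·(Z_L + jZ_0·tanβl)/(Z_0 + jZ_L·tanβl) = 327 − j472 Ω
Γ_s = (Z_in − Z_s)/(Z_in + Z_s) = (277 − j472)/(377 − j472), |Γ_s| = 0.906

|Γ| ≈ 0.906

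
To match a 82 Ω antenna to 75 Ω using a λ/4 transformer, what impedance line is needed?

Z_qwt = √(Z_0·R_L) = √(75 × 82) = √6150

Z_qwt ≈ 78.4 Ω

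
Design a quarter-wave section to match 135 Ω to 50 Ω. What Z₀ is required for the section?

Z_qwt = √(Z_0·R_L) = √(50 × 135) = √6750

Z_qwt ≈ 82.2 Ω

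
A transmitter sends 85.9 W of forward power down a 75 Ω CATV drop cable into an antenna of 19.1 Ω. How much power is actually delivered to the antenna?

Γ = (19.1 − 75)/(19.1 + 75) = -0.594
|Γ|² = 0.353
P_refl = |Γ|²·P_inc = 30.3 W, P_del = (1 − |Γ|²)·P_inc = 55.6 W

P_delivered ≈ 55.6 W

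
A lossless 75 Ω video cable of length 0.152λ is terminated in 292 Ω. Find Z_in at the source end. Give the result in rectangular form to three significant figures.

βl = 2π × 0.152 = 54.7°
tan(βl) = tan(54.7°) = 1.41
Z_in = Z_0·(Z_L + jZ_0·tanβl)/(Z_0 + jZ_L·tanβl)
     = 75·(292 + j106)/(75 + j413)

Z_in ≈ 28 − j48 Ω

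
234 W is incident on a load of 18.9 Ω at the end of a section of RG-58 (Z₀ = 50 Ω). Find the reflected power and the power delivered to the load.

Γ = (18.9 − 50)/(18.9 + 50) = -0.451
|Γ|² = 0.204
P_refl = |Γ|²·P_inc = 47.7 W, P_del = (1 − |Γ|²)·P_inc = 186 W

P_reflected ≈ 47.7 W; P_delivered ≈ 186 W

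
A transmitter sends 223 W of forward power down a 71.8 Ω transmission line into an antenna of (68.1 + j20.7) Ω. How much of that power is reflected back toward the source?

P_reflected ≈ 4.93 W

|Γ| = |(-3.7 + j20.7)/(139.9 + j20.7)| = 0.149
|Γ|² = 0.0221
P_refl = |Γ|²·P_inc = 4.93 W, P_del = (1 − |Γ|²)·P_inc = 218 W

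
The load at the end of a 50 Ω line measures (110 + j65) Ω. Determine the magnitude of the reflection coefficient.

Γ = (Z_L − Z_0)/(Z_L + Z_0) = (60 + j65)/(160 + j65)
|Γ| = 88.5/173

|Γ| ≈ 0.512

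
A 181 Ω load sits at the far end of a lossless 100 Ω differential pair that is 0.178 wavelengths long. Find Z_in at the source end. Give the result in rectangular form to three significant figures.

Z_in ≈ 63.7 − j31.5 Ω

βl = 2π × 0.178 = 64.1°
tan(βl) = tan(64.1°) = 2.06
Z_in = Z_0·(Z_L + jZ_0·tanβl)/(Z_0 + jZ_L·tanβl)
     = 100·(181 + j206)/(100 + j372)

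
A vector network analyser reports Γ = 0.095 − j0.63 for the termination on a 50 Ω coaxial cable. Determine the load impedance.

Z_L = Z_0·(1 + Γ)/(1 − Γ) = 50·(1.09 − j0.63)/(0.905 + j0.63)

Z_L ≈ 24.4 − j51.8 Ω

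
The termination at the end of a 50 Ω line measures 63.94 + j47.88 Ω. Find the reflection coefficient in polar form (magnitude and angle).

Γ ≈ 0.403 ∠ 51°

Γ = (Z_L − Z_0)/(Z_L + Z_0) = (13.94 + j47.88)/(113.9 + j47.88)
|Γ| = 49.9/124 = 0.403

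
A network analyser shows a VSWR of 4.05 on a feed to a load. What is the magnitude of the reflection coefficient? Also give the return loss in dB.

|Γ| = (S − 1)/(S + 1) = (4.05 − 1)/(4.05 + 1) = 3.05/5.05
RL = −20·log₁₀|Γ| = −20·log₁₀(0.604)

|Γ| ≈ 0.604; return loss ≈ 4.38 dB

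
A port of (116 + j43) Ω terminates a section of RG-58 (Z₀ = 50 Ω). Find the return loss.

Γ = (66 + j43)/(166 + j43), |Γ| = 0.459
RL = −20·log₁₀|Γ| = −20·log₁₀(0.459)

RL ≈ 6.76 dB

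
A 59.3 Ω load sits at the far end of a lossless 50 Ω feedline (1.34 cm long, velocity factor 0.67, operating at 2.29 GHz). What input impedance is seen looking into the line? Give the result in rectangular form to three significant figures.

Z_in ≈ 46.6 − j7.51 Ω

λ = v/f = 0.67·c / 2.29 GHz = 0.0878 m
βl = 2π·l/λ = 2π × 0.153 = 55°
tan(βl) = tan(55°) = 1.43
Z_in = Z_0·(Z_L + jZ_0·tanβl)/(Z_0 + jZ_L·tanβl)
     = 50·(59.3 + j71.3)/(50 + j84.6)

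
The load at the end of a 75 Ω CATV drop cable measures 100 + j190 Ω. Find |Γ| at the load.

Γ = (Z_L − Z_0)/(Z_L + Z_0) = (25 + j190)/(175 + j190)
|Γ| = 192/258

|Γ| ≈ 0.742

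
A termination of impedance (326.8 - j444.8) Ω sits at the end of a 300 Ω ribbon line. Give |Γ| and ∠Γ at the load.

Γ = (Z_L − Z_0)/(Z_L + Z_0) = (26.8 − j444.8)/(626.8 − j444.8)
|Γ| = 446/769 = 0.58

Γ ≈ 0.58 ∠ -51.2°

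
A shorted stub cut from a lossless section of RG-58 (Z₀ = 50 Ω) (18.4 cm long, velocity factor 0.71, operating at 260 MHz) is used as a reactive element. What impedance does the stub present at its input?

Z_in ≈ +j311 Ω

λ = v/f = 0.71·c / 260 MHz = 0.819 m
βl = 2π·l/λ = 2π × 0.225 = 80.9°
tan(βl) = 6.21
For a shorted stub, Z_in = jZ_0·tan(βl)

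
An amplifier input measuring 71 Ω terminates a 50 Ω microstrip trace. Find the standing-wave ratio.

Γ = (71 − 50)/(71 + 50) = 0.174
VSWR = (1 + 0.174)/(1 − 0.174)

VSWR ≈ 1.42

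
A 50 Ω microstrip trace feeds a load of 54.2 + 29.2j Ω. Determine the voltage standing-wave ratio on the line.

VSWR ≈ 1.75

Γ = (Z_L − Z_0)/(Z_L + Z_0) = (4.2 + j29.2)/(104.2 + j29.2)
|Γ| = 29.5/108 = 0.273
VSWR = (1 + |Γ|)/(1 − |Γ|) = 1.27/0.727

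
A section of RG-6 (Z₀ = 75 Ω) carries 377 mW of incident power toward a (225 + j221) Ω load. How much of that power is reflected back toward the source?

|Γ| = |(150 + j221)/(300 + j221)| = 0.717
|Γ|² = 0.514
P_refl = |Γ|²·P_inc = 194 mW, P_del = (1 − |Γ|²)·P_inc = 183 mW

P_reflected ≈ 194 mW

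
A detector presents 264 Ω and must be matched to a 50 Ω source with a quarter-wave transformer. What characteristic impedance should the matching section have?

Z_qwt = √(Z_0·R_L) = √(50 × 264) = √13200

Z_qwt ≈ 115 Ω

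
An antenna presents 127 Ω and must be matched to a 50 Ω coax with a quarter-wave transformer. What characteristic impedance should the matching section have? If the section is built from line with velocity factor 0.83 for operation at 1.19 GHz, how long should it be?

Z_qwt = √(Z_0·R_L) = √(50 × 127) = √6350
λ = 0.83·c/f = 0.209 m, so l = λ/4 = 0.0523 m

Z_qwt ≈ 79.7 Ω; length ≈ 5.23 cm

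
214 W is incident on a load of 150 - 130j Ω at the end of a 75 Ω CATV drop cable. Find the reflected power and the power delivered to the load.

|Γ| = |(75 − j130)/(225 − j130)| = 0.578
|Γ|² = 0.334
P_refl = |Γ|²·P_inc = 71.4 W, P_del = (1 − |Γ|²)·P_inc = 143 W

P_reflected ≈ 71.4 W; P_delivered ≈ 143 W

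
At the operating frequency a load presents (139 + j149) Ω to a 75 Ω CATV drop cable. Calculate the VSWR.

VSWR ≈ 4.29

Γ = (Z_L − Z_0)/(Z_L + Z_0) = (64 + j149)/(214 + j149)
|Γ| = 162/261 = 0.622
VSWR = (1 + |Γ|)/(1 − |Γ|) = 1.62/0.378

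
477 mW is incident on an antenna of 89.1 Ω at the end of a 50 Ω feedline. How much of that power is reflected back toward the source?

P_reflected ≈ 37.7 mW

Γ = (89.1 − 50)/(89.1 + 50) = 0.281
|Γ|² = 0.079
P_refl = |Γ|²·P_inc = 37.7 mW, P_del = (1 − |Γ|²)·P_inc = 439 mW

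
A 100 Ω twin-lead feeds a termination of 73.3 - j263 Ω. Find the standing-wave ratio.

VSWR ≈ 11.4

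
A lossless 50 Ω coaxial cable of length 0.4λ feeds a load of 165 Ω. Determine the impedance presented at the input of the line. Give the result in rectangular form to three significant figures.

Z_in ≈ 37.4 + j53.2 Ω

βl = 2π × 0.4 = 144°
tan(βl) = tan(144°) = -0.727
Z_in = Z_0·(Z_L + jZ_0·tanβl)/(Z_0 + jZ_L·tanβl)
     = 50·(165 − j36.3)/(50 − j120)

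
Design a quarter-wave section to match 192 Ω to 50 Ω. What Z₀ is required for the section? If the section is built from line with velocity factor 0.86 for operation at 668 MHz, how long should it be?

Z_qwt ≈ 98 Ω; length ≈ 9.66 cm

Z_qwt = √(Z_0·R_L) = √(50 × 192) = √9600
λ = 0.86·c/f = 0.386 m, so l = λ/4 = 0.0966 m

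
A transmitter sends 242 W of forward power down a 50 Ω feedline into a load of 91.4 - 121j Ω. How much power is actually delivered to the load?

P_delivered ≈ 128 W

|Γ| = |(41.4 − j121)/(141.4 − j121)| = 0.687
|Γ|² = 0.472
P_refl = |Γ|²·P_inc = 114 W, P_del = (1 − |Γ|²)·P_inc = 128 W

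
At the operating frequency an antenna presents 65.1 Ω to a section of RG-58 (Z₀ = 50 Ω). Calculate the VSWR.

VSWR ≈ 1.3

Γ = (65.1 − 50)/(65.1 + 50) = 0.131
VSWR = (1 + 0.131)/(1 − 0.131)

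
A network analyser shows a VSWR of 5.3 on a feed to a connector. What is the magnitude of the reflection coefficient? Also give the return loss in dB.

|Γ| ≈ 0.683; return loss ≈ 3.32 dB

|Γ| = (S − 1)/(S + 1) = (5.3 − 1)/(5.3 + 1) = 4.3/6.3
RL = −20·log₁₀|Γ| = −20·log₁₀(0.683)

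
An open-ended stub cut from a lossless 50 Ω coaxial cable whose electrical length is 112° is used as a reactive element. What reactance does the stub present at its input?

X_in ≈ 20.2 Ω (inductive)

tan(βl) = -2.48
For an open-ended stub, Z_in = −jZ_0·cot(βl) = −jZ_0/tan(βl)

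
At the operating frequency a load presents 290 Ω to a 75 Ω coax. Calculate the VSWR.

VSWR ≈ 3.87

For a purely resistive load, VSWR = R_L/Z_0 or Z_0/R_L (whichever > 1) = 290/75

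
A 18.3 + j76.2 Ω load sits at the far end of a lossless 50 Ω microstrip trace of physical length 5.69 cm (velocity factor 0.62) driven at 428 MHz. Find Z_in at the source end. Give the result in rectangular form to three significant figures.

Z_in ≈ 69.7 − j160 Ω

λ = v/f = 0.62·c / 428 MHz = 0.435 m
βl = 2π·l/λ = 2π × 0.131 = 47.1°
tan(βl) = tan(47.1°) = 1.08
Z_in = Z_0·(Z_L + jZ_0·tanβl)/(Z_0 + jZ_L·tanβl)
     = 50·(18.3 + j130)/(-32.1 + j19.7)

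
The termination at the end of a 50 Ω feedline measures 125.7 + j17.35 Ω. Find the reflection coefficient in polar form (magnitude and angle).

Γ ≈ 0.44 ∠ 7.27°

Γ = (Z_L − Z_0)/(Z_L + Z_0) = (75.7 + j17.35)/(175.7 + j17.35)
|Γ| = 77.7/177 = 0.44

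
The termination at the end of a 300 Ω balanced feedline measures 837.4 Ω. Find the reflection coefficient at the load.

Γ = (Z_L − Z_0)/(Z_L + Z_0) = (837.4 − 300)/(837.4 + 300) = 537.4/1137

Γ = 0.472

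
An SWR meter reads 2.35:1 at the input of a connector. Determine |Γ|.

|Γ| = (S − 1)/(S + 1) = (2.35 − 1)/(2.35 + 1) = 1.35/3.35

|Γ| ≈ 0.403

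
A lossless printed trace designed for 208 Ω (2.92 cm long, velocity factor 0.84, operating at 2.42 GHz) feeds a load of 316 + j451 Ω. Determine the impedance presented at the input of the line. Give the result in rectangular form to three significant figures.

λ = v/f = 0.84·c / 2.42 GHz = 0.104 m
βl = 2π·l/λ = 2π × 0.28 = 101°
tan(βl) = tan(101°) = -5.17
Z_in = Z_0·(Z_L + jZ_0·tanβl)/(Z_0 + jZ_L·tanβl)
     = 208·(316 − j624)/(2540 − j1630)

Z_in ≈ 41.6 − j24.4 Ω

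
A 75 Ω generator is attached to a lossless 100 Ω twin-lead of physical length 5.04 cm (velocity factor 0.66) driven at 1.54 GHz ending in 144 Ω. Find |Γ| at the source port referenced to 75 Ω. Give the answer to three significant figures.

|Γ| ≈ 0.251

λ = v/f = 0.66·c / 1.54 GHz = 0.129 m
βl = 2π·l/λ = 2π × 0.392 = 141°
tan(βl) = -0.806
Z_in = Z_0·(Z_L + jZ_0·tanβl)/(Z_0 + jZ_L·tanβl) = 101 + j36.9 Ω
Γ_s = (Z_in − Z_s)/(Z_in + Z_s) = (26.2 + j36.9)/(176 + j36.9), |Γ_s| = 0.251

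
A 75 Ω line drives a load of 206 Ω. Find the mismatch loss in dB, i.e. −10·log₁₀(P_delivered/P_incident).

mismatch loss ≈ 1.06 dB

Γ = (206 − 75)/(206 + 75) = 0.466
|Γ|² = 0.217, so P_del/P_inc = 1 − |Γ|² = 0.783
ML = −10·log₁₀(1 − |Γ|²)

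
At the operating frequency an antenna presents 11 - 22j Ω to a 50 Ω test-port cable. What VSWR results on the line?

Γ = (Z_L − Z_0)/(Z_L + Z_0) = (-39 − j22)/(61 − j22)
|Γ| = 44.8/64.8 = 0.691
VSWR = (1 + |Γ|)/(1 − |Γ|) = 1.69/0.309

VSWR ≈ 5.46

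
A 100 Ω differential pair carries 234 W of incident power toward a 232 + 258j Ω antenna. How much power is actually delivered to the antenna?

|Γ| = |(132 + j258)/(332 + j258)| = 0.689
|Γ|² = 0.475
P_refl = |Γ|²·P_inc = 111 W, P_del = (1 − |Γ|²)·P_inc = 123 W

P_delivered ≈ 123 W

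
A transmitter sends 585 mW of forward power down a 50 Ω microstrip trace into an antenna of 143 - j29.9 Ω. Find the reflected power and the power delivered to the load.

P_reflected ≈ 146 mW; P_delivered ≈ 439 mW

|Γ| = |(93 − j29.9)/(193 − j29.9)| = 0.5
|Γ|² = 0.25
P_refl = |Γ|²·P_inc = 146 mW, P_del = (1 − |Γ|²)·P_inc = 439 mW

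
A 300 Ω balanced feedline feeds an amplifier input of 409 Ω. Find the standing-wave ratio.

Γ = (409 − 300)/(409 + 300) = 0.154
VSWR = (1 + 0.154)/(1 − 0.154)

VSWR ≈ 1.36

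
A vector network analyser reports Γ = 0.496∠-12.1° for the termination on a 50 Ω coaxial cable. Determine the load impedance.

Z_L = Z_0·(1 + Γ)/(1 − Γ) = 50·(1.48 − j0.104)/(0.515 + j0.104)

Z_L ≈ 137 − j37.7 Ω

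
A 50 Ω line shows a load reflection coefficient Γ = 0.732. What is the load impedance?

Z_L = Z_0·(1 + Γ)/(1 − Γ) = 50·(1.73)/(0.268)

Z_L ≈ 323 Ω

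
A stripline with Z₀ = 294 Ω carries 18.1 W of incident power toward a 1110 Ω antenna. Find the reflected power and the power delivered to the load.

P_reflected ≈ 6.11 W; P_delivered ≈ 12 W

Γ = (1110 − 294)/(1110 + 294) = 0.581
|Γ|² = 0.338
P_refl = |Γ|²·P_inc = 6.11 W, P_del = (1 − |Γ|²)·P_inc = 12 W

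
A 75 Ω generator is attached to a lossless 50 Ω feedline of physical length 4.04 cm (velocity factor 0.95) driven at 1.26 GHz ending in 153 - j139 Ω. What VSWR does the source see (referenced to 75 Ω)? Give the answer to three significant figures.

λ = v/f = 0.95·c / 1.26 GHz = 0.226 m
βl = 2π·l/λ = 2π × 0.179 = 64.3°
tan(βl) = 2.08
Z_in = Z_0·(Z_L + jZ_0·tanβl)/(Z_0 + jZ_L·tanβl) = 9.42 − j14 Ω
Γ_s = (Z_in − Z_s)/(Z_in + Z_s) = (-65.6 − j14)/(84.4 − j14), |Γ_s| = 0.784
VSWR = (1 + |Γ_s|)/(1 − |Γ_s|)

VSWR ≈ 8.24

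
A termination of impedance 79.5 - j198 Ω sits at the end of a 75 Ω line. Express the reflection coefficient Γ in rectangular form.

Γ ≈ 0.633 − j0.471

Γ = (Z_L − Z_0)/(Z_L + Z_0) = (4.5 − j198)/(154.5 − j198)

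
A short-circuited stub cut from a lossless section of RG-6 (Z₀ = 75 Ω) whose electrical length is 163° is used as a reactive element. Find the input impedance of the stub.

tan(βl) = -0.306
For a short-circuited stub, Z_in = jZ_0·tan(βl)

Z_in ≈ −j22.9 Ω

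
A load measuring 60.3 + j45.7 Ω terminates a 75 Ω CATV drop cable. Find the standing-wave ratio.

Γ = (Z_L − Z_0)/(Z_L + Z_0) = (-14.7 + j45.7)/(135.3 + j45.7)
|Γ| = 48/143 = 0.336
VSWR = (1 + |Γ|)/(1 − |Γ|) = 1.34/0.664

VSWR ≈ 2.01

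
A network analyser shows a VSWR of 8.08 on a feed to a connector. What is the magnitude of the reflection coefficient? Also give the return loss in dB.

|Γ| = (S − 1)/(S + 1) = (8.08 − 1)/(8.08 + 1) = 7.08/9.08
RL = −20·log₁₀|Γ| = −20·log₁₀(0.78)

|Γ| ≈ 0.78; return loss ≈ 2.16 dB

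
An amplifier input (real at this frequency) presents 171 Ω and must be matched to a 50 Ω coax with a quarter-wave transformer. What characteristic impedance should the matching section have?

Z_qwt ≈ 92.5 Ω

Z_qwt = √(Z_0·R_L) = √(50 × 171) = √8550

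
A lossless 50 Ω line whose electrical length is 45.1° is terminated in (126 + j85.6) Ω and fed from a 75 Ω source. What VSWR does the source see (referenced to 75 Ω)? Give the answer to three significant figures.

VSWR ≈ 3.58

tan(βl) = 1
Z_in = Z_0·(Z_L + jZ_0·tanβl)/(Z_0 + jZ_L·tanβl) = 36.6 − j60.2 Ω
Γ_s = (Z_in − Z_s)/(Z_in + Z_s) = (-38.4 − j60.2)/(112 − j60.2), |Γ_s| = 0.563
VSWR = (1 + |Γ_s|)/(1 − |Γ_s|)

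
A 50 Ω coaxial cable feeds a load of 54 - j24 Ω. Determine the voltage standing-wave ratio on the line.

Γ = (Z_L − Z_0)/(Z_L + Z_0) = (4 − j24)/(104 − j24)
|Γ| = 24.3/107 = 0.228
VSWR = (1 + |Γ|)/(1 − |Γ|) = 1.23/0.772

VSWR ≈ 1.59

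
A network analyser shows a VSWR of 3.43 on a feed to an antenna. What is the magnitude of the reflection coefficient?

|Γ| = (S − 1)/(S + 1) = (3.43 − 1)/(3.43 + 1) = 2.43/4.43

|Γ| ≈ 0.549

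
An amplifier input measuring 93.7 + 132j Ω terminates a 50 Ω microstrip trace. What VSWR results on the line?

VSWR ≈ 5.96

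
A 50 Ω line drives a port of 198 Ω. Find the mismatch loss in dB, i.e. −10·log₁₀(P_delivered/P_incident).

mismatch loss ≈ 1.91 dB

Γ = (198 − 50)/(198 + 50) = 0.597
|Γ|² = 0.356, so P_del/P_inc = 1 − |Γ|² = 0.644
ML = −10·log₁₀(1 − |Γ|²)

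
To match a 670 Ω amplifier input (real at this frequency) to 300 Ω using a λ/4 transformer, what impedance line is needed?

Z_qwt ≈ 448 Ω

Z_qwt = √(Z_0·R_L) = √(300 × 670) = √201000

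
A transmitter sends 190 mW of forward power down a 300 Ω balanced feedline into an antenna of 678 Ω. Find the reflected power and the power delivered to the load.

Γ = (678 − 300)/(678 + 300) = 0.387
|Γ|² = 0.149
P_refl = |Γ|²·P_inc = 28.4 mW, P_del = (1 − |Γ|²)·P_inc = 162 mW

P_reflected ≈ 28.4 mW; P_delivered ≈ 162 mW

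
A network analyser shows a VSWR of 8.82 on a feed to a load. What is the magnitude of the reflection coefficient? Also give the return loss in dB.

|Γ| ≈ 0.796; return loss ≈ 1.98 dB

|Γ| = (S − 1)/(S + 1) = (8.82 − 1)/(8.82 + 1) = 7.82/9.82
RL = −20·log₁₀|Γ| = −20·log₁₀(0.796)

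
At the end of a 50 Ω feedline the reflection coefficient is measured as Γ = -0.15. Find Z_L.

Z_L = Z_0·(1 + Γ)/(1 − Γ) = 50·(0.85)/(1.15)

Z_L ≈ 37 Ω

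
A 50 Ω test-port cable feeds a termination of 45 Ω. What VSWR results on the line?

For a purely resistive load, VSWR = R_L/Z_0 or Z_0/R_L (whichever > 1) = 50/45

VSWR ≈ 1.11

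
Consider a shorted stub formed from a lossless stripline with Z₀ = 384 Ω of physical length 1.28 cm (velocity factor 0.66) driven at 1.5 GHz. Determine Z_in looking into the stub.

Z_in ≈ +j268 Ω

λ = v/f = 0.66·c / 1.5 GHz = 0.132 m
βl = 2π·l/λ = 2π × 0.097 = 34.9°
tan(βl) = 0.698
For a shorted stub, Z_in = jZ_0·tan(βl)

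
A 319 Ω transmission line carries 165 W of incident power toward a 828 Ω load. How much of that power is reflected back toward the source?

Γ = (828 − 319)/(828 + 319) = 0.444
|Γ|² = 0.197
P_refl = |Γ|²·P_inc = 32.5 W, P_del = (1 − |Γ|²)·P_inc = 133 W

P_reflected ≈ 32.5 W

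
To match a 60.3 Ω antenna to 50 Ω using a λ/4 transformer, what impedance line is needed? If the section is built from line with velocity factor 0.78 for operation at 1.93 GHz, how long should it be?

Z_qwt = √(Z_0·R_L) = √(50 × 60.3) = √3015
λ = 0.78·c/f = 0.121 m, so l = λ/4 = 0.0303 m

Z_qwt ≈ 54.9 Ω; length ≈ 3.03 cm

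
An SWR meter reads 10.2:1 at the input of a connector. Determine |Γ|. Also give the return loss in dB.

|Γ| ≈ 0.821; return loss ≈ 1.71 dB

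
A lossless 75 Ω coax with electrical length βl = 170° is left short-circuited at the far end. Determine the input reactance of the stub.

tan(βl) = -0.176
For a short-circuited stub, Z_in = jZ_0·tan(βl)

X_in ≈ -13.2 Ω (capacitive)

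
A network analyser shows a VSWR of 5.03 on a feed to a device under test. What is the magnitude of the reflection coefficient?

|Γ| ≈ 0.668

|Γ| = (S − 1)/(S + 1) = (5.03 − 1)/(5.03 + 1) = 4.03/6.03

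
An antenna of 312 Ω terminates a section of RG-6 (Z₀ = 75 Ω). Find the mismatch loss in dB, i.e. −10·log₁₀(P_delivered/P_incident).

Γ = (312 − 75)/(312 + 75) = 0.612
|Γ|² = 0.375, so P_del/P_inc = 1 − |Γ|² = 0.625
ML = −10·log₁₀(1 − |Γ|²)

mismatch loss ≈ 2.04 dB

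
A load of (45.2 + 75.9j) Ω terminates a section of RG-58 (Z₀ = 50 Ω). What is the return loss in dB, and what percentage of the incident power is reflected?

Γ = (-4.8 + j75.9)/(95.2 + j75.9), |Γ| = 0.625
RL = −20·log₁₀(0.625) = 4.09 dB
P_refl/P_inc = |Γ|² = 0.39

RL ≈ 4.09 dB; 39% of incident power reflected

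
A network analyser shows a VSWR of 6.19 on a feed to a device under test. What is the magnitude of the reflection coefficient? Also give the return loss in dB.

|Γ| = (S − 1)/(S + 1) = (6.19 − 1)/(6.19 + 1) = 5.19/7.19
RL = −20·log₁₀|Γ| = −20·log₁₀(0.722)

|Γ| ≈ 0.722; return loss ≈ 2.83 dB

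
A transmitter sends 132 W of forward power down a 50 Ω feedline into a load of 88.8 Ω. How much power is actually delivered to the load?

Γ = (88.8 − 50)/(88.8 + 50) = 0.28
|Γ|² = 0.0781
P_refl = |Γ|²·P_inc = 10.3 W, P_del = (1 − |Γ|²)·P_inc = 122 W

P_delivered ≈ 122 W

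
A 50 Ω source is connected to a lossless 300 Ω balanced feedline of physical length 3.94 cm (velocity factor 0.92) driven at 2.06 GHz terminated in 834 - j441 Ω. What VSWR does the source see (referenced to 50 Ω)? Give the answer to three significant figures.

λ = v/f = 0.92·c / 2.06 GHz = 0.134 m
βl = 2π·l/λ = 2π × 0.294 = 106°
tan(βl) = -3.52
Z_in = Z_0·(Z_L + jZ_0·tanβl)/(Z_0 + jZ_L·tanβl) = 98.7 + j127 Ω
Γ_s = (Z_in − Z_s)/(Z_in + Z_s) = (48.7 + j127)/(149 + j127), |Γ_s| = 0.696
VSWR = (1 + |Γ_s|)/(1 − |Γ_s|)

VSWR ≈ 5.59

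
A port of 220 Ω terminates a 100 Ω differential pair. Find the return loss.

Γ = (220 − 100)/(220 + 100) = 0.375
RL = −20·log₁₀|Γ| = −20·log₁₀(0.375)

RL ≈ 8.52 dB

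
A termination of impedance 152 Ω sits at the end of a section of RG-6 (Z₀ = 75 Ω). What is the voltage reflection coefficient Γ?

Γ = 0.339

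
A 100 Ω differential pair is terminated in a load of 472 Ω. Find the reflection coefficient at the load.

Γ = (Z_L − Z_0)/(Z_L + Z_0) = (472 − 100)/(472 + 100) = 372/572

Γ = 0.65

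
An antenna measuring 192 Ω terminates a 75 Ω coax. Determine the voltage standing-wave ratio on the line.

VSWR ≈ 2.56

For a purely resistive load, VSWR = R_L/Z_0 or Z_0/R_L (whichever > 1) = 192/75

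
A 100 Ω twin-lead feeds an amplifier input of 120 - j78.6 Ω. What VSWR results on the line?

Γ = (Z_L − Z_0)/(Z_L + Z_0) = (20 − j78.6)/(220 − j78.6)
|Γ| = 81.1/234 = 0.347
VSWR = (1 + |Γ|)/(1 − |Γ|) = 1.35/0.653

VSWR ≈ 2.06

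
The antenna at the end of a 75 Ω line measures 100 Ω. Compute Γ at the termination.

Γ = 0.143

Γ = (Z_L − Z_0)/(Z_L + Z_0) = (100 − 75)/(100 + 75) = 25/175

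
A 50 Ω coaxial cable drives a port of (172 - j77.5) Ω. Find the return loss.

RL ≈ 4.23 dB

Γ = (122 − j77.5)/(222 − j77.5), |Γ| = 0.615
RL = −20·log₁₀|Γ| = −20·log₁₀(0.615)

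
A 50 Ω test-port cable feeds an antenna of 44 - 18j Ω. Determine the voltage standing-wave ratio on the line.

VSWR ≈ 1.49

Γ = (Z_L − Z_0)/(Z_L + Z_0) = (-6 − j18)/(94 − j18)
|Γ| = 19/95.7 = 0.198
VSWR = (1 + |Γ|)/(1 − |Γ|) = 1.2/0.802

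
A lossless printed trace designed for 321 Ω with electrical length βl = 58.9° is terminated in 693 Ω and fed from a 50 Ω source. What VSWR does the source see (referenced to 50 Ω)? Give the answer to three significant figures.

tan(βl) = 1.66
Z_in = Z_0·(Z_L + jZ_0·tanβl)/(Z_0 + jZ_L·tanβl) = 188 − j141 Ω
Γ_s = (Z_in − Z_s)/(Z_in + Z_s) = (138 − j141)/(238 − j141), |Γ_s| = 0.713
VSWR = (1 + |Γ_s|)/(1 − |Γ_s|)

VSWR ≈ 5.98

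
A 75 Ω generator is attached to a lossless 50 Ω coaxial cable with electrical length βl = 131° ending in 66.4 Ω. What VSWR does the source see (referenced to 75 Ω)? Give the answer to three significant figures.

VSWR ≈ 1.7

tan(βl) = -1.15
Z_in = Z_0·(Z_L + jZ_0·tanβl)/(Z_0 + jZ_L·tanβl) = 46.3 + j13.2 Ω
Γ_s = (Z_in − Z_s)/(Z_in + Z_s) = (-28.7 + j13.2)/(121 + j13.2), |Γ_s| = 0.259
VSWR = (1 + |Γ_s|)/(1 − |Γ_s|)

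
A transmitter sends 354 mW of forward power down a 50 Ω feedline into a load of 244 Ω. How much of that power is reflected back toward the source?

P_reflected ≈ 154 mW

Γ = (244 − 50)/(244 + 50) = 0.66
|Γ|² = 0.435
P_refl = |Γ|²·P_inc = 154 mW, P_del = (1 − |Γ|²)·P_inc = 200 mW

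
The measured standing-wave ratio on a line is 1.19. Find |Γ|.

|Γ| ≈ 0.0868

|Γ| = (S − 1)/(S + 1) = (1.19 − 1)/(1.19 + 1) = 0.19/2.19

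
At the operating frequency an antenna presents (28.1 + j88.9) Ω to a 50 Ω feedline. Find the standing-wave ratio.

Γ = (Z_L − Z_0)/(Z_L + Z_0) = (-21.9 + j88.9)/(78.1 + j88.9)
|Γ| = 91.6/118 = 0.774
VSWR = (1 + |Γ|)/(1 − |Γ|) = 1.77/0.226

VSWR ≈ 7.84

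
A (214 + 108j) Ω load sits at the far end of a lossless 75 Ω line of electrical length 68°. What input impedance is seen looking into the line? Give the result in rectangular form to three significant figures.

Z_in ≈ 27 − j40.1 Ω

tan(βl) = tan(68°) = 2.48
Z_in = Z_0·(Z_L + jZ_0·tanβl)/(Z_0 + jZ_L·tanβl)
     = 75·(214 + j294)/(-192 + j530)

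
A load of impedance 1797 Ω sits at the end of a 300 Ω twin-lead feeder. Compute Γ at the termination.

Γ = (Z_L − Z_0)/(Z_L + Z_0) = (1797 − 300)/(1797 + 300) = 1497/2097

Γ = 0.714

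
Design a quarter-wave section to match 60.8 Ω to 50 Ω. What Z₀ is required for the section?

Z_qwt ≈ 55.1 Ω

Z_qwt = √(Z_0·R_L) = √(50 × 60.8) = √3040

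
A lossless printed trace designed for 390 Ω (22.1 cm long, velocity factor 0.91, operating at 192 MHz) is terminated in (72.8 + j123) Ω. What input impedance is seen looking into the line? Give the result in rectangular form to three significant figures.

Z_in ≈ 644 + j979 Ω

λ = v/f = 0.91·c / 192 MHz = 1.42 m
βl = 2π·l/λ = 2π × 0.155 = 56°
tan(βl) = tan(56°) = 1.48
Z_in = Z_0·(Z_L + jZ_0·tanβl)/(Z_0 + jZ_L·tanβl)
     = 390·(72.8 + j700)/(208 + j108)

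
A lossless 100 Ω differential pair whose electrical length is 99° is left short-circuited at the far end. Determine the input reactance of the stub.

tan(βl) = -6.31
For a short-circuited stub, Z_in = jZ_0·tan(βl)

X_in ≈ -631 Ω (capacitive)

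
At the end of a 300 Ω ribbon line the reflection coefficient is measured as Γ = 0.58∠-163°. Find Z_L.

Z_L ≈ 81.4 − j41.6 Ω

Z_L = Z_0·(1 + Γ)/(1 − Γ) = 300·(0.445 − j0.17)/(1.55 + j0.17)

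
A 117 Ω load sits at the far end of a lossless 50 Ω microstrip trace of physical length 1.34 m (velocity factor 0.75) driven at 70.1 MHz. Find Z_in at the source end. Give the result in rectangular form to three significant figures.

Z_in ≈ 55.7 + j45.9 Ω

λ = v/f = 0.75·c / 70.1 MHz = 3.21 m
βl = 2π·l/λ = 2π × 0.417 = 150°
tan(βl) = tan(150°) = -0.571
Z_in = Z_0·(Z_L + jZ_0·tanβl)/(Z_0 + jZ_L·tanβl)
     = 50·(117 − j28.5)/(50 − j66.8)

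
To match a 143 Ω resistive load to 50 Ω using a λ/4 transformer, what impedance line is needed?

Z_qwt = √(Z_0·R_L) = √(50 × 143) = √7150

Z_qwt ≈ 84.6 Ω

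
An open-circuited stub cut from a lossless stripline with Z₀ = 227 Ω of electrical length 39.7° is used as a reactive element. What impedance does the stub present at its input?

tan(βl) = 0.83
For an open-circuited stub, Z_in = −jZ_0·cot(βl) = −jZ_0/tan(βl)

Z_in ≈ −j273 Ω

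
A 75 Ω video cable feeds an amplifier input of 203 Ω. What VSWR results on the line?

VSWR ≈ 2.71

For a purely resistive load, VSWR = R_L/Z_0 or Z_0/R_L (whichever > 1) = 203/75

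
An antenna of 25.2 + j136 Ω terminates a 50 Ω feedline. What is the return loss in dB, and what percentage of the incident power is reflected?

RL ≈ 1.02 dB; 79.1% of incident power reflected

Γ = (-24.8 + j136)/(75.2 + j136), |Γ| = 0.89
RL = −20·log₁₀(0.89) = 1.02 dB
P_refl/P_inc = |Γ|² = 0.791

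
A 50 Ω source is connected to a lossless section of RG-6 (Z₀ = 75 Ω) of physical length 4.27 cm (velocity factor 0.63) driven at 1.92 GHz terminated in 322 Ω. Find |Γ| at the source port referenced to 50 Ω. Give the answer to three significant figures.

λ = v/f = 0.63·c / 1.92 GHz = 0.0984 m
βl = 2π·l/λ = 2π × 0.434 = 156°
tan(βl) = -0.442
Z_in = Z_0·(Z_L + jZ_0·tanβl)/(Z_0 + jZ_L·tanβl) = 83.7 + j126 Ω
Γ_s = (Z_in − Z_s)/(Z_in + Z_s) = (33.7 + j126)/(134 + j126), |Γ_s| = 0.709

|Γ| ≈ 0.709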